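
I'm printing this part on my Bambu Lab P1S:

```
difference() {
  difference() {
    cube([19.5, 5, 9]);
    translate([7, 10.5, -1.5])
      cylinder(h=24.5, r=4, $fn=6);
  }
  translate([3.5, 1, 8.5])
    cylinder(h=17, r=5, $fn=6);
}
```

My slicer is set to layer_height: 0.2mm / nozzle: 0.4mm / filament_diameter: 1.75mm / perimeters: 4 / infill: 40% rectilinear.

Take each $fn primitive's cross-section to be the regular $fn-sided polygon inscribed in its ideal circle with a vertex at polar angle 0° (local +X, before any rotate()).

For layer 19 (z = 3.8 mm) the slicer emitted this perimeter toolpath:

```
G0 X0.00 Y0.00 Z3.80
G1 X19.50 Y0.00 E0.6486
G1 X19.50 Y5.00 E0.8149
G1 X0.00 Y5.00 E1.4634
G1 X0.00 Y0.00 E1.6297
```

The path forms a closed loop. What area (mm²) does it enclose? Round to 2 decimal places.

97.50 mm²

Apply the shoelace formula to the sequence of (X, Y) vertices; enclosed area = 97.50 mm².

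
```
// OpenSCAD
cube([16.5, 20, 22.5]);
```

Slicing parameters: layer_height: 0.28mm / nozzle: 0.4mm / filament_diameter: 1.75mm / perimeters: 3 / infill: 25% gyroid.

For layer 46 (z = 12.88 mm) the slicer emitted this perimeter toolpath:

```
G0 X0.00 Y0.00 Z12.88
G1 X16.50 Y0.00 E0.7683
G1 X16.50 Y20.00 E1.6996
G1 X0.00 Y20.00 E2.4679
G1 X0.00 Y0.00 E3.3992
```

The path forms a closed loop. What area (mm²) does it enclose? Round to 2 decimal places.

330.00 mm²

Apply the shoelace formula to the sequence of (X, Y) vertices; enclosed area = 330.00 mm².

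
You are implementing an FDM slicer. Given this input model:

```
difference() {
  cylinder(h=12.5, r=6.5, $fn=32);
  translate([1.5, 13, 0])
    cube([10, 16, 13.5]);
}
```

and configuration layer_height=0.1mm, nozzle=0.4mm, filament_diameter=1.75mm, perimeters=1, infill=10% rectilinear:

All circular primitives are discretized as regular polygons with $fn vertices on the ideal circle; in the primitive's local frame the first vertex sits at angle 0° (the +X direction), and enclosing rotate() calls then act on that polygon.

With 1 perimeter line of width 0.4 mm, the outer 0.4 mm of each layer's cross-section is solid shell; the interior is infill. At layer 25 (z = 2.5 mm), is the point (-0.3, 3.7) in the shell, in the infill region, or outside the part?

At z = 2.5 mm: the r=6.5 cylinder contributes a regular 32-gon of circumradius 6.5; the 10×16 cube at (1.5, 13) contributes its full rectangle; Subtracting the remaining from the first: starting from the r=6.5 cylinder, the 10×16 cube at (1.5, 13) misses the remaining region (no effect) — 1 connected region. Overall, the cross-section is a single solid region. The nearest boundary edge runs (-1.27, 6.38)→(0.00, 6.50); distance from the point to it = 2.76 mm. The point is inside the cross-section and 2.76 mm from the nearest boundary — more than the 0.4 mm shell width (1 × 0.4), so it's in the infill interior.

infill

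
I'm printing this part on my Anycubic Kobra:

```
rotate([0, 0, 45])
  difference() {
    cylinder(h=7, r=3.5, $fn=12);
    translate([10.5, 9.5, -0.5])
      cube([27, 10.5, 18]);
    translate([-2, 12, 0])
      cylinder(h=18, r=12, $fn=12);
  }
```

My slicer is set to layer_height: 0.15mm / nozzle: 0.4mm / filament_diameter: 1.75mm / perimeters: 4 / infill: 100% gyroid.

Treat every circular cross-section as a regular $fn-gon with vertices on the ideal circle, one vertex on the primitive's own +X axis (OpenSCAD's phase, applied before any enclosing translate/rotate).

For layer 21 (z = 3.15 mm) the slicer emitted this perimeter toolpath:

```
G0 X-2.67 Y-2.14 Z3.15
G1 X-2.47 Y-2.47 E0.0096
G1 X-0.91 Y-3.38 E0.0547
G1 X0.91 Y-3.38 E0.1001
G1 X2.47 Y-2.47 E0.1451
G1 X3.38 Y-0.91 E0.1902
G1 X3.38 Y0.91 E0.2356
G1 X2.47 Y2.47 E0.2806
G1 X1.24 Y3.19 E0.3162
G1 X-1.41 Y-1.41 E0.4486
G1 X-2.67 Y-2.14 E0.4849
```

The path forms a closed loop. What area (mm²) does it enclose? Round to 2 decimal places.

Apply the shoelace formula to the sequence of (X, Y) vertices; enclosed area = 22.42 mm².

22.42 mm²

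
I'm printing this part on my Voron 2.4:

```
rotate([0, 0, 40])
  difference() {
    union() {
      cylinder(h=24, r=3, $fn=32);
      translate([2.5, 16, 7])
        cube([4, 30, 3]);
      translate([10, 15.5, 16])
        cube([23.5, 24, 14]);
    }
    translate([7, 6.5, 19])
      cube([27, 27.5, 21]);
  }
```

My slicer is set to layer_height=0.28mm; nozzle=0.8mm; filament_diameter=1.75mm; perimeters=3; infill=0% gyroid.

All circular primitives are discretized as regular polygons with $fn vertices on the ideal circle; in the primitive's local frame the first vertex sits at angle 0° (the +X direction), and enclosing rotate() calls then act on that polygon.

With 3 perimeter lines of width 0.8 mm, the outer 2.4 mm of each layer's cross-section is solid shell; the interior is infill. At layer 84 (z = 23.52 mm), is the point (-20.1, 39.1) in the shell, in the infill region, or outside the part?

outside

At z = 23.52 mm: the cylinder: section is a regular 32-gon, circumradius r=3; the cube at (2.5, 16) does not reach this height (z outside [7, 10]); the cube at (10, 15.5) (footprint 23.5×24) is included at this height; Taking the union: the 2 present regions are separate (no shared area or edge), so areas and boundary lengths simply add and each stays a separate island — 2 connected regions; the 27×27.5 cube at (7, 6.5) contributes its full rectangle; After the difference (first − rest): starting from that combined region, the 27×27.5 cube at (7, 6.5) partially overlaps it — only the 434.75 mm² overlap (of its 742.50 mm²) is removed, clipping the outline — 2 connected regions; (rotated 40° about Z; rotation is an isometry so areas/perimeters/island counts are preserved). Overall, the cross-section has 2 separate islands. Undo the 40° rotation: the query point maps to (9.736, 42.872) in the un-rotated model frame. The nearest boundary edge runs (10.00, 34.00)→(10.00, 39.50); distance from the point to it = 3.38 mm. The point is not inside any of the regions above, so it lies outside the cross-section (3.38 mm from the nearest boundary).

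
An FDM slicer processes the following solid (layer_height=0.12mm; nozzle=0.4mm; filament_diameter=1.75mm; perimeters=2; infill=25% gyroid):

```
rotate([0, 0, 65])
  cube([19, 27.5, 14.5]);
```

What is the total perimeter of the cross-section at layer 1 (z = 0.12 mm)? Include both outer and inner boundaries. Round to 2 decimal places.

93.00 mm

At z = 0.12 mm: the cube is present — its section is the full 19×27.5 rectangle (perimeter 93.00 mm); (whole slice rotated 65° about Z — lengths, areas and connectivity unchanged). Overall, the cross-section is a single solid region. Total boundary length (outer) = 93.00 mm.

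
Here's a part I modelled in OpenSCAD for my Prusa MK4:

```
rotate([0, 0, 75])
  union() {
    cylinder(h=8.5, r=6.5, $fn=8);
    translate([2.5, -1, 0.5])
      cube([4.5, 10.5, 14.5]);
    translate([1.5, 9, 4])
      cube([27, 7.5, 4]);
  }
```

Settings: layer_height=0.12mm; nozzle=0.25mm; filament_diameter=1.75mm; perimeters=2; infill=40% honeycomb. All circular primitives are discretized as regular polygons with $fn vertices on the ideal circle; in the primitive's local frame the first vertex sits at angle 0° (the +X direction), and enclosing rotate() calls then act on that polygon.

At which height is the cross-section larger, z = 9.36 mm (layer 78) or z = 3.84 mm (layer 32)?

layer 32 (z = 3.84 mm)

Layer 78 (z = 9.36): the cylinder does not reach this height (z outside [0, 8.5]); the cube at (2.5, -1) is present — its section is the full 4.5×10.5 rectangle (area 47.25 mm²); the cube at (1.5, 9) is not intersected at this z (z outside [4, 8]); Combining (union): only the 4.5×10.5 cube at (2.5, -1) is present, so the union is just that shape — area = 47.25 mm²; (rotated 75° about Z; rotation is an isometry so areas/perimeters/island counts are preserved). So its area = 47.25 mm². Layer 32 (z = 3.84): the r=6.5 cylinder gives a regular 8-gon of circumradius 6.5 (constant along its height) (area = (8/2)·6.500²·sin(360°/8) = 119.50 mm²); the cube at (2.5, -1) (footprint 4.5×10.5) is included at this height (area 47.25 mm²); the cube at (1.5, 9) is not intersected at this z (z outside [4, 8]); Merging all regions: the regions partially overlap — summed areas 166.75 mm² minus the doubly-counted overlap 18.71 mm² gives 148.04 mm² — area = 148.04 mm²; (whole slice rotated 75° about Z — lengths, areas and connectivity unchanged). So its area = 148.04 mm². Layer 32 is larger (148.04 vs 47.25 mm²).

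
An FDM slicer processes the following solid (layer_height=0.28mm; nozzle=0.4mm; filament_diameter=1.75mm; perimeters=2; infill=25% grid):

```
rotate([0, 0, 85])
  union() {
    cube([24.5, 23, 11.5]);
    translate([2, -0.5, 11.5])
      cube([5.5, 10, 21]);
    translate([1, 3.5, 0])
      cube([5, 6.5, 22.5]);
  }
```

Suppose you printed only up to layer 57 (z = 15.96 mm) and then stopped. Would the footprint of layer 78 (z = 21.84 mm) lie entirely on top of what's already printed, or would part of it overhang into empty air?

entirely on top

Compare the two slices. At z = 15.96: the cube is not intersected at this z (z outside [0, 11.5]); the cube at (2, -0.5) is present — its section is the full 5.5×10 rectangle (area 55.00 mm²); the cube at (1, 3.5) is present — its section is the full 5×6.5 rectangle (area 32.50 mm²); Combining (union): the regions partially overlap — summed areas 87.50 mm² minus the doubly-counted overlap 24.00 mm² gives 63.50 mm² — area = 63.50 mm²; (whole slice rotated 85° about Z — lengths, areas and connectivity unchanged). At z = 21.84: the cube is not intersected at this z (z outside [0, 11.5]); the 5.5×10 cube at (2, -0.5) contributes its full rectangle (area 55.00 mm²); the cube at (1, 3.5) is present — its section is the full 5×6.5 rectangle (area 32.50 mm²); Taking the union: the regions partially overlap — summed areas 87.50 mm² minus the doubly-counted overlap 24.00 mm² gives 63.50 mm² — area = 63.50 mm²; (rotated 85° about Z; rotation is an isometry so areas/perimeters/island counts are preserved). Checking containment: the cross-section at z = 21.84 is a subset of the cross-section at z = 15.96.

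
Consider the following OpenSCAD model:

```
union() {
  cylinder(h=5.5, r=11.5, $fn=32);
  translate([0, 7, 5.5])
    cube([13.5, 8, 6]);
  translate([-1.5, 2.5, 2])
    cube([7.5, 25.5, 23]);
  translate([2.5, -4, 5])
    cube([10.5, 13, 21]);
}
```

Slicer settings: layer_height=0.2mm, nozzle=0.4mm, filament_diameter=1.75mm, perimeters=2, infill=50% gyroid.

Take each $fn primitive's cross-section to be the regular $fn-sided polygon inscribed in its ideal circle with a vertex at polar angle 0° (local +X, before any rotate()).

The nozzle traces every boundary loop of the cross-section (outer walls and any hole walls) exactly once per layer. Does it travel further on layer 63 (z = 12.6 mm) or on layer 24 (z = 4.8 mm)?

Layer 63 (z = 12.6): the cylinder is absent (z outside [0, 5.5]); the cube at (0, 7) is not intersected at this z (z outside [5.5, 11.5]); the cube at (-1.5, 2.5) (footprint 7.5×25.5) is included at this height (perimeter 66.00 mm); the 10.5×13 cube at (2.5, -4) contributes its full rectangle (perimeter 47.00 mm); Combining (union): the regions partially overlap (shared area 22.75 mm²), so the edge portions inside another operand are dropped and the merged outline is re-measured after clipping — boundary = 93.00 mm. So its perimeter = 93.00 mm. Layer 24 (z = 4.8): the r=11.5 cylinder contributes a regular 32-gon of circumradius 11.5 (perimeter = 2·32·11.500·sin(180°/32) = 72.14 mm); the cube at (0, 7) is absent (z outside [5.5, 11.5]); the 7.5×25.5 cube at (-1.5, 2.5) contributes its full rectangle (perimeter 66.00 mm); the cube at (2.5, -4) is not intersected at this z (z outside [5, 26]); Taking the union: the regions partially overlap (shared area 63.88 mm²), so the edge portions inside another operand are dropped and the merged outline is re-measured after clipping — boundary = 106.69 mm. So its perimeter = 106.69 mm. Layer 24 is larger (106.69 vs 93.00 mm).

layer 24 (z = 4.8 mm)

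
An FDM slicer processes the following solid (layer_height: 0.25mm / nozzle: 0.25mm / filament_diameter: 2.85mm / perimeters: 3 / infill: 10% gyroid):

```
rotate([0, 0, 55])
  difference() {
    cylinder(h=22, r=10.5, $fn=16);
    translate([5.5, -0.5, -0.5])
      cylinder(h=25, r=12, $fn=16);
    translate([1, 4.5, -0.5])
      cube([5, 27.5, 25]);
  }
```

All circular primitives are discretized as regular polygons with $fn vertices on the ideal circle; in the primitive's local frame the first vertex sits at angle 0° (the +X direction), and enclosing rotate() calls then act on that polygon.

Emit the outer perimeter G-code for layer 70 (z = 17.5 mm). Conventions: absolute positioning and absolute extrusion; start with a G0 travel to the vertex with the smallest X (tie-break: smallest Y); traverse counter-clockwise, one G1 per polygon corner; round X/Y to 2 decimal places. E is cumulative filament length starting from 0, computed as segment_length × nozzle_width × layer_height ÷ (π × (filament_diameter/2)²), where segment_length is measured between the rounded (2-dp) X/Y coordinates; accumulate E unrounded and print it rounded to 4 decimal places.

G0 X-10.34 Y-1.82 Z17.50
G1 X-8.86 Y-5.64 E0.0401
G1 X-6.02 Y-8.60 E0.0803
G1 X-2.27 Y-10.25 E0.1205
G1 X1.82 Y-10.34 E0.1605
G1 X5.64 Y-8.86 E0.2007
G1 X7.85 Y-6.74 E0.2307
G1 X5.65 Y-7.60 E0.2538
G1 X0.97 Y-7.50 E0.2997
G1 X-3.32 Y-5.61 E0.3456
G1 X-6.56 Y-2.23 E0.3915
G1 X-8.25 Y2.13 E0.4373
G1 X-8.16 Y6.45 E0.4796
G1 X-8.60 Y6.02 E0.4857
G1 X-10.25 Y2.27 E0.5258
G1 X-10.34 Y-1.82 E0.5659

At z = 17.5 mm: the r=10.5 cylinder contributes a regular 16-gon of circumradius 10.5; the r=12 cylinder at (5.5, -0.5) contributes a regular 16-gon of circumradius 12; the cube at (1, 4.5) is present — its section is the full 5×27.5 rectangle; Subtracting the remaining from the first: starting from the r=10.5 cylinder, the r=12 cylinder at (5.5, -0.5) partially overlaps it — only the 263.19 mm² overlap (of its 440.85 mm²) is removed, clipping the outline; the 5×27.5 cube at (1, 4.5) misses the remaining region (no effect) — 1 connected region; (whole slice rotated 55° about Z — lengths, areas and connectivity unchanged). The outline is a single polygon with 15 vertices. Extrusion per mm of travel: 0.25 × 0.25 / (π × 1.425²) = 0.009797. Accumulating E over each segment gives final E = 0.5659.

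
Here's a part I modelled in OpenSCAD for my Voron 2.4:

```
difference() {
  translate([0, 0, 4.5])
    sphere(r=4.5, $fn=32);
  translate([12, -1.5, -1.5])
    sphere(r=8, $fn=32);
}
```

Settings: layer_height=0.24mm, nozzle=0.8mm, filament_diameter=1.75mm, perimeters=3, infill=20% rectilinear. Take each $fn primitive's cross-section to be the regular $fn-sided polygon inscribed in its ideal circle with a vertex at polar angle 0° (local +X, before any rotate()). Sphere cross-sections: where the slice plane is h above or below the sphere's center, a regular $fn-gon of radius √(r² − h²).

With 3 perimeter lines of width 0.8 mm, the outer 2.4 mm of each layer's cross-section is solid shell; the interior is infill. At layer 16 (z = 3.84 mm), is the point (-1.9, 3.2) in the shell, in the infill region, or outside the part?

shell

At z = 3.84 mm: the r=4.5 sphere contributes a regular 32-gon of circumradius √(4.5²−0.66²) = 4.451; the r=8 sphere at (12, -1.5) slices to a regular 32-gon of circumradius 5.957 (√(r²−h²) with h=5.34 from center); Taking the first minus the rest: starting from the r=4.5 sphere, the r=8 sphere at (12, -1.5) misses the remaining region (no effect) — 1 connected region. Overall, the cross-section is a single solid region. The nearest boundary edge runs (-2.47, 3.70)→(-1.70, 4.11); distance from the point to it = 0.71 mm. The point is inside the cross-section, 0.71 mm from the nearest boundary — within the 2.4 mm shell band (3 × 0.8).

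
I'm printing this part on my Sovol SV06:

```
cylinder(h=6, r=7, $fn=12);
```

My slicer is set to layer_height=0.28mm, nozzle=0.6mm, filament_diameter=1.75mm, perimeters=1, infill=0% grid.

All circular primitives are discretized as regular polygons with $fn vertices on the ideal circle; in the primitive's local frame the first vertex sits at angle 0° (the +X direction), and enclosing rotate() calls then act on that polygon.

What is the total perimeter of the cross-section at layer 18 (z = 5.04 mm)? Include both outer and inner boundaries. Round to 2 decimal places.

At z = 5.04 mm: the r=7 cylinder contributes a regular 12-gon of circumradius 7 (perimeter = 2·12·7.000·sin(180°/12) = 43.48 mm). Overall, the cross-section is a single solid region. Total boundary length (outer) = 43.48 mm.

43.48 mm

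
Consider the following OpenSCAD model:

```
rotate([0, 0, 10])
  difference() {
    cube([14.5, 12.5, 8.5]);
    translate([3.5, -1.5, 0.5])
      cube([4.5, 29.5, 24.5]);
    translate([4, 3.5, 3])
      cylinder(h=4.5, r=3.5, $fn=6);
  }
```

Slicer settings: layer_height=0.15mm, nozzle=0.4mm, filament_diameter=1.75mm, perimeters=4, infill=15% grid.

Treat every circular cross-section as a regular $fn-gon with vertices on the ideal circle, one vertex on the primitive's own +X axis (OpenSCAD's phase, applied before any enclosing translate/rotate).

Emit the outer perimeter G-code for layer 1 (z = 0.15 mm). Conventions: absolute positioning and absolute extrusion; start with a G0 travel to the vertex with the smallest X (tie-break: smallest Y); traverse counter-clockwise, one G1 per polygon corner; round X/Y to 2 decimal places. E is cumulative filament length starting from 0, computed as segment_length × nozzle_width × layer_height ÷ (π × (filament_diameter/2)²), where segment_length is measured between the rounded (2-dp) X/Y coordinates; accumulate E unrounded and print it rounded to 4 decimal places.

G0 X-2.17 Y12.31 Z0.15
G1 X0.00 Y0.00 E0.3118
G1 X14.28 Y2.52 E0.6735
G1 X12.11 Y14.83 E0.9853
G1 X-2.17 Y12.31 E1.3471

At z = 0.15 mm: the cube (footprint 14.5×12.5) is included at this height; the cube at (3.5, -1.5) is not intersected at this z (z outside [0.5, 25]); the cylinder at (4, 3.5) is not intersected at this z (z outside [3, 7.5]); Subtracting the remaining from the first: none of the subtracted shapes is present at this height, so the 14.5×12.5 cube is unchanged — 1 connected region; (whole slice rotated 10° about Z — lengths, areas and connectivity unchanged). The outline is a single polygon with 4 vertices. Extrusion per mm of travel: 0.4 × 0.15 / (π × 0.875²) = 0.024945. Accumulating E over each segment gives final E = 1.3471.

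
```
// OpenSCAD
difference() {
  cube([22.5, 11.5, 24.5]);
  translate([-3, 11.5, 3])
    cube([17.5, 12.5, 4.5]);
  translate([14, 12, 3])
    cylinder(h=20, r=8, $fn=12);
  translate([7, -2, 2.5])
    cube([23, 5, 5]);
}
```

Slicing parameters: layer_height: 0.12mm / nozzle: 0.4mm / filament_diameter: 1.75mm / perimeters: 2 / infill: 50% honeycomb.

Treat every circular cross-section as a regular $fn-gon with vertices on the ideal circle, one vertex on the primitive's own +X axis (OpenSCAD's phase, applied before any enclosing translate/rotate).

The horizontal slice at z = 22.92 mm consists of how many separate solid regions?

1

At z = 22.92 mm: the cube is present — its section is the full 22.5×11.5 rectangle; the cube at (-3, 11.5) is absent (z outside [3, 7.5]); the r=8 cylinder at (14, 12) contributes a regular 12-gon of circumradius 8; the cube at (7, -2) is not intersected at this z (z outside [2.5, 7.5]); After the difference (first − rest): starting from the 22.5×11.5 cube, the r=8 cylinder at (14, 12) partially overlaps it — only the 88.07 mm² overlap (of its 192.00 mm²) is removed, clipping the outline — 1 connected region. The result has 1 disconnected region.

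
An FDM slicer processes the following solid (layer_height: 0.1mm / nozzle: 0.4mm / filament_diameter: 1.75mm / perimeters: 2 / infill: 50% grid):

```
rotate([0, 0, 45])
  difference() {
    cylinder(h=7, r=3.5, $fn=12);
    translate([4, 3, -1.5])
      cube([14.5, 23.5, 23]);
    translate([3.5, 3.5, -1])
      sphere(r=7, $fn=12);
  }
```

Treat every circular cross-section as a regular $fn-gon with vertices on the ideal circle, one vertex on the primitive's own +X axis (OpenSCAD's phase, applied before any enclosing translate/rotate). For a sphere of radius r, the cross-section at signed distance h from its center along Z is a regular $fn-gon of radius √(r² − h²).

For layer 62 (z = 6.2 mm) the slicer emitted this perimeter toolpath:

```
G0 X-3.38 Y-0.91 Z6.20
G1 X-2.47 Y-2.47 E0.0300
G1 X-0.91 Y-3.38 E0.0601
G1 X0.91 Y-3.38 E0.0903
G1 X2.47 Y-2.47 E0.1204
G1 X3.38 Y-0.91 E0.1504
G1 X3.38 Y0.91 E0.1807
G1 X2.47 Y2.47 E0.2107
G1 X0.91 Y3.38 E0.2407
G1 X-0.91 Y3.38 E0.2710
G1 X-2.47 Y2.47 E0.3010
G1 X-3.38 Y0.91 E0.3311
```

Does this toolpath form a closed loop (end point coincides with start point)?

Start point (G0): (-3.38, -0.91). End point (last G1): the path does not return to the start — open.

no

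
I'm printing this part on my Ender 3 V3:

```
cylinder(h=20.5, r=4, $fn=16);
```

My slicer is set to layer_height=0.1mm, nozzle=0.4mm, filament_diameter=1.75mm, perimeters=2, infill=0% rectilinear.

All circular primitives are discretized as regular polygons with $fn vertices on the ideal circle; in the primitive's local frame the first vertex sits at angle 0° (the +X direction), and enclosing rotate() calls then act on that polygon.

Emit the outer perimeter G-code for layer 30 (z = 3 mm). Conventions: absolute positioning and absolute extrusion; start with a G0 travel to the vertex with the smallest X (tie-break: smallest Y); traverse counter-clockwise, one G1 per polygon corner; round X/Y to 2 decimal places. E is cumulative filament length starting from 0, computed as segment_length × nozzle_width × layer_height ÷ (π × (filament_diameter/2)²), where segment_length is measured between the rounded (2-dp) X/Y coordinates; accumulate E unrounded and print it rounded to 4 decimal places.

At z = 3 mm: the r=4 cylinder contributes a regular 16-gon of circumradius 4. The outline is a single polygon with 16 vertices. Extrusion per mm of travel: 0.4 × 0.1 / (π × 0.875²) = 0.016630. Accumulating E over each segment gives final E = 0.4155.

G0 X-4.00 Y0.00 Z3.00
G1 X-3.70 Y-1.53 E0.0259
G1 X-2.83 Y-2.83 E0.0519
G1 X-1.53 Y-3.70 E0.0780
G1 X0.00 Y-4.00 E0.1039
G1 X1.53 Y-3.70 E0.1298
G1 X2.83 Y-2.83 E0.1558
G1 X3.70 Y-1.53 E0.1818
G1 X4.00 Y0.00 E0.2078
G1 X3.70 Y1.53 E0.2337
G1 X2.83 Y2.83 E0.2597
G1 X1.53 Y3.70 E0.2857
G1 X0.00 Y4.00 E0.3117
G1 X-1.53 Y3.70 E0.3376
G1 X-2.83 Y2.83 E0.3636
G1 X-3.70 Y1.53 E0.3896
G1 X-4.00 Y0.00 E0.4155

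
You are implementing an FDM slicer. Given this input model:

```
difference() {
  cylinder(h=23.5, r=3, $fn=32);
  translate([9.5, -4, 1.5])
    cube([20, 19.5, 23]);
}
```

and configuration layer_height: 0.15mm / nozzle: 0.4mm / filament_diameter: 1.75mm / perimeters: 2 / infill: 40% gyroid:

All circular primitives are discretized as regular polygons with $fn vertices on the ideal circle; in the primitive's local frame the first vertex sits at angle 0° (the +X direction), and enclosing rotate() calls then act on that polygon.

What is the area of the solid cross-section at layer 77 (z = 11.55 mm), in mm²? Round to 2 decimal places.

28.09 mm²

At z = 11.55 mm: the cylinder: section is a regular 32-gon, circumradius r=3 (area = (32/2)·3.000²·sin(360°/32) = 28.09 mm²); the cube at (9.5, -4) is present — its section is the full 20×19.5 rectangle (area 390.00 mm²); After the difference (first − rest): starting from the r=3 cylinder (28.09 mm²), the 20×19.5 cube at (9.5, -4) misses the remaining region (no effect) — area = 28.09 mm². Overall, the cross-section is a single solid region. Net area = 28.09 mm².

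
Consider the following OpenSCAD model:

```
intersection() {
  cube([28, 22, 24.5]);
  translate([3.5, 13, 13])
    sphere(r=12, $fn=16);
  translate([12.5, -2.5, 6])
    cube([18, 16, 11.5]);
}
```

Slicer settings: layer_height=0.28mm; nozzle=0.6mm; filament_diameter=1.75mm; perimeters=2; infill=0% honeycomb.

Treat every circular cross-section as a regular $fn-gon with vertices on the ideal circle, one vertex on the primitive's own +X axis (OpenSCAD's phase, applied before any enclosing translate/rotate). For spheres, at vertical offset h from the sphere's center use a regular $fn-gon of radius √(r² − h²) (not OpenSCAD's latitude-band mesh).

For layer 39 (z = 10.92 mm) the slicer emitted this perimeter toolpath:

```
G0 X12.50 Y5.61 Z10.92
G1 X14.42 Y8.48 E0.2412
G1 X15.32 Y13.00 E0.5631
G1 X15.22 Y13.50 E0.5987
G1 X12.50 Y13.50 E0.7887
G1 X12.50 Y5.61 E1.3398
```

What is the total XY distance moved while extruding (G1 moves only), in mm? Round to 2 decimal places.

19.18 mm

Sum the Euclidean lengths of each G1 segment: total = 19.18 mm.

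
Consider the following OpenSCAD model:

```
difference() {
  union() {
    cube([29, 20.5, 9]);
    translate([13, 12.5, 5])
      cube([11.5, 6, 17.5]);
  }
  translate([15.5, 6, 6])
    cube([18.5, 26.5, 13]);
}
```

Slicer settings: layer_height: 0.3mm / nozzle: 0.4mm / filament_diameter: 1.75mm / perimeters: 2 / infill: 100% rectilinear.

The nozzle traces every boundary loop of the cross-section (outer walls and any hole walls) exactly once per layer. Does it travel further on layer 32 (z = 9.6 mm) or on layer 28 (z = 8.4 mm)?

Layer 32 (z = 9.6): the cube does not reach this height (z outside [0, 9]); the cube at (13, 12.5) (footprint 11.5×6) is included at this height (perimeter 35.00 mm); Merging all regions: only the 11.5×6 cube at (13, 12.5) is present, so the union is just that shape — boundary = 35.00 mm; the 18.5×26.5 cube at (15.5, 6) contributes its full rectangle (perimeter 90.00 mm); Subtracting the remaining from the first: starting from the result so far, the 18.5×26.5 cube at (15.5, 6) partially overlaps it — only the 54.00 mm² overlap (of its 490.25 mm²) is removed, clipping the outline — boundary = 17.00 mm. So its perimeter = 17.00 mm. Layer 28 (z = 8.4): the 29×20.5 cube contributes its full rectangle (perimeter 99.00 mm); the cube at (13, 12.5) is present — its section is the full 11.5×6 rectangle (perimeter 35.00 mm); Taking the union: the 11.5×6 cube at (13, 12.5) lies entirely inside the 29×20.5 cube, so the union is just the 29×20.5 cube — boundary = 99.00 mm; the cube at (15.5, 6) is present — its section is the full 18.5×26.5 rectangle (perimeter 90.00 mm); Taking the first minus the rest: starting from that combined region, the 18.5×26.5 cube at (15.5, 6) partially overlaps it — only the 195.75 mm² overlap (of its 490.25 mm²) is removed, clipping the outline — boundary = 99.00 mm. So its perimeter = 99.00 mm. Layer 28 is larger (99.00 vs 17.00 mm).

layer 28 (z = 8.4 mm)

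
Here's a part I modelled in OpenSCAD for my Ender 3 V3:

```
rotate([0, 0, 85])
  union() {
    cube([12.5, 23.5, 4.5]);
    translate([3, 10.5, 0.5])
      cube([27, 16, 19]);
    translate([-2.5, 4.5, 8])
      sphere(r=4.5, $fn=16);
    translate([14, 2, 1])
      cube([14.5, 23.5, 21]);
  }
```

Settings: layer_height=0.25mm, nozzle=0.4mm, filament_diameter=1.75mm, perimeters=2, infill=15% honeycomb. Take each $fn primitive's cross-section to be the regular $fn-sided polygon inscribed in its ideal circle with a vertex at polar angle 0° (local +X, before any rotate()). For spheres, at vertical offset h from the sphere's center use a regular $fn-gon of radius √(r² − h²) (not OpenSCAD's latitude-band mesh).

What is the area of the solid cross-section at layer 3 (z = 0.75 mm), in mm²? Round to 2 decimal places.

602.25 mm²

At z = 0.75 mm: the 12.5×23.5 cube contributes its full rectangle (area 293.75 mm²); the 27×16 cube at (3, 10.5) contributes its full rectangle (area 432.00 mm²); the sphere at (-2.5, 4.5) does not reach this height (|z−center|=7.250 > r=4.5); the cube at (14, 2) is absent (z outside [1, 22]); Merging all regions: the regions partially overlap — summed areas 725.75 mm² minus the doubly-counted overlap 123.50 mm² gives 602.25 mm² — area = 602.25 mm²; (rotated 85° about Z; rotation is an isometry so areas/perimeters/island counts are preserved). Overall, the cross-section is a single solid region. Net area = 602.25 mm².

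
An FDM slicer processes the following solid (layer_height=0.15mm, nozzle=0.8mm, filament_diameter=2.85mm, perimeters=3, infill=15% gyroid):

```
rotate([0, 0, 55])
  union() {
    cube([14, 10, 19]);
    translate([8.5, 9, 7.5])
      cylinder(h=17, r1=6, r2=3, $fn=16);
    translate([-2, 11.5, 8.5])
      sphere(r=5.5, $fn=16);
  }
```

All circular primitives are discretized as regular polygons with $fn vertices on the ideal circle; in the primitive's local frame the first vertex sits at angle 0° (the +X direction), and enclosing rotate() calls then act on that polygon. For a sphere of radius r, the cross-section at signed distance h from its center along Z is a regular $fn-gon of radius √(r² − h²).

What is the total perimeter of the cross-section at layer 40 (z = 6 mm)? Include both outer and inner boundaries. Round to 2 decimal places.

At z = 6 mm: the cube is present — its section is the full 14×10 rectangle (perimeter 48.00 mm); the cone at (8.5, 9) does not reach this height (z outside [7.5, 24.5]); the r=5.5 sphere at (-2, 11.5) slices to a regular 16-gon of circumradius 4.899 (√(r²−h²) with h=2.5 from center) (perimeter = 2·16·4.899·sin(180°/16) = 30.58 mm); Taking the union: the regions partially overlap (shared area 4.85 mm²), so the edge portions inside another operand are dropped and the merged outline is re-measured after clipping — boundary = 68.99 mm; (rotated 55° about Z; rotation is an isometry so areas/perimeters/island counts are preserved). Overall, the cross-section is a single solid region. Total boundary length (outer) = 68.99 mm.

68.99 mm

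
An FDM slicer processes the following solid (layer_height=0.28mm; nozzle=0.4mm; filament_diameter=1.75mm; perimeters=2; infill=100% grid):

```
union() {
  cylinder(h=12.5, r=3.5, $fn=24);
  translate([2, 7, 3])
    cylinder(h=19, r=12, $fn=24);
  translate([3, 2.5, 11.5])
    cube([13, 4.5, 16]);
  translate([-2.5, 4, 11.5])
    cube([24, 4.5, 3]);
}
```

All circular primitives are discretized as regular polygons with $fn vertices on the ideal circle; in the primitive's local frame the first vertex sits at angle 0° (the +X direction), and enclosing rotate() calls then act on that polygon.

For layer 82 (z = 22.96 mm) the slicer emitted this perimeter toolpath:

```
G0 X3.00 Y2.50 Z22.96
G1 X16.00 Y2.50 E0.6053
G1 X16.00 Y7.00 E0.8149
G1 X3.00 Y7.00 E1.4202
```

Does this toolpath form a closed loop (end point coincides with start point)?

no

Start point (G0): (3.00, 2.50). End point (last G1): the path does not return to the start — open.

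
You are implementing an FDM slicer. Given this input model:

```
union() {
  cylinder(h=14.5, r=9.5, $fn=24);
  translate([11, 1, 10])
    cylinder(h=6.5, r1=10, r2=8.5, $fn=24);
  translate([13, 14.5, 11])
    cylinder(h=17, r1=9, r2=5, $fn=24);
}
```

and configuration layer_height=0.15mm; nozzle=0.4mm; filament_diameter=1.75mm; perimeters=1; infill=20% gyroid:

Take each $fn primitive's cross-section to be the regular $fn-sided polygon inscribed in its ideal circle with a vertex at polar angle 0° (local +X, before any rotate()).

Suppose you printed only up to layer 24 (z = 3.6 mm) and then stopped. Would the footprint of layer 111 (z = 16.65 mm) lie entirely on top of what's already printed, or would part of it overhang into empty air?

part overhangs

Compare the two slices. At z = 3.6: the r=9.5 cylinder contributes a regular 24-gon of circumradius 9.5 (area = (24/2)·9.500²·sin(360°/24) = 280.30 mm²); the cone at (11, 1) is absent (z outside [10, 16.5]); the cone at (13, 14.5) does not reach this height (z outside [11, 28]); Merging all regions: only the r=9.5 cylinder is present, so the union is just that shape — area = 280.30 mm². At z = 16.65: the cylinder is not intersected at this z (z outside [0, 14.5]); the cone at (11, 1) is not intersected at this z (z outside [10, 16.5]); the cone at (13, 14.5): at t=0.332 of its height the radius interpolates to r₁+(r₂−r₁)t = 7.671, giving a regular 24-gon of that circumradius (area = (24/2)·7.671²·sin(360°/24) = 182.74 mm²); Taking the union: only the cone at (13, 14.5) is present, so the union is just that shape — area = 182.74 mm². Checking containment: at z = 16.65 the cross-section extends beyond the z = 3.6 cross-section by about 182.74 mm².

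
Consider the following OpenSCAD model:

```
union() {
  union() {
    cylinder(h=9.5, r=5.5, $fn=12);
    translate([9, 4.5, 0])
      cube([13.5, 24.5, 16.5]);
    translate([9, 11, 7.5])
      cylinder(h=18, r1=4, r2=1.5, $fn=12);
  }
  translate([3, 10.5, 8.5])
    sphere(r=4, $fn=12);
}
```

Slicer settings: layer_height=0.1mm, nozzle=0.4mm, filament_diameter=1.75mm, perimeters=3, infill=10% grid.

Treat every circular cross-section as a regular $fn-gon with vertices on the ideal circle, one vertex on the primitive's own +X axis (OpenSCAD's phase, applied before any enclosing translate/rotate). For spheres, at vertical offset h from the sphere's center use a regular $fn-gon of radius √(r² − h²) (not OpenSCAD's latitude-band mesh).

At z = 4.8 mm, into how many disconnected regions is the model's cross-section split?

3

At z = 4.8 mm: the r=5.5 cylinder gives a regular 12-gon of circumradius 5.5 (constant along its height); the cube at (9, 4.5) is present — its section is the full 13.5×24.5 rectangle; the cone at (9, 11) is absent (z outside [7.5, 25.5]); Combining (union): the 2 present regions are separate (no shared area or edge), so areas and boundary lengths simply add and each stays a separate island — 2 connected regions; the sphere at (3, 10.5): section is a regular 12-gon, circumradius = √(r²−h²) = √(4²−3.7²) = 1.520; Taking the union: the 2 present regions are separate (no shared area or edge), so areas and boundary lengths simply add and each stays a separate island — 3 connected regions. The result has 3 disconnected regions.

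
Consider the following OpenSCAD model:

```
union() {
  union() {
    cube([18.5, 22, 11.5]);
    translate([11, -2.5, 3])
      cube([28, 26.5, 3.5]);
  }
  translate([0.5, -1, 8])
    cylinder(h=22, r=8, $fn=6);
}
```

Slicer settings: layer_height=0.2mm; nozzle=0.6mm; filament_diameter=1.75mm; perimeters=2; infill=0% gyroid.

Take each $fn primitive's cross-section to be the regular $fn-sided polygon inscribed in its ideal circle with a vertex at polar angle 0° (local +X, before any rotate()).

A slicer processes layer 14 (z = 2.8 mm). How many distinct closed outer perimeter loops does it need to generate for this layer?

1

At z = 2.8 mm: the cube (footprint 18.5×22) is included at this height; the cube at (11, -2.5) does not reach this height (z outside [3, 6.5]); Combining (union): only the 18.5×22 cube is present, so the union is just that shape — 1 connected region; the cylinder at (0.5, -1) does not reach this height (z outside [8, 30]); Taking the union: only the result so far is present, so the union is just that shape — 1 connected region. The result has 1 disconnected region.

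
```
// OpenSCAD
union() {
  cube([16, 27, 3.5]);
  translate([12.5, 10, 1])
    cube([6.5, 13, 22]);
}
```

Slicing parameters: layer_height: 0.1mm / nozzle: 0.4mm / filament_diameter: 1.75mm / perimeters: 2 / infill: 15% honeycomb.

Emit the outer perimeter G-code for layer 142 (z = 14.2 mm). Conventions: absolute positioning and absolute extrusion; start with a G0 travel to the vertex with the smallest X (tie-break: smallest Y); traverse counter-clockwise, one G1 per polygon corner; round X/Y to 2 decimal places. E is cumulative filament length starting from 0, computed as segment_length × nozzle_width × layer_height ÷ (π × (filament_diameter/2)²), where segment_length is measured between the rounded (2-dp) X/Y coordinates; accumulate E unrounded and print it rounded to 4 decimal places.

At z = 14.2 mm: the cube is absent (z outside [0, 3.5]); the 6.5×13 cube at (12.5, 10) contributes its full rectangle; Merging all regions: only the 6.5×13 cube at (12.5, 10) is present, so the union is just that shape — 1 connected region. The outline is a single polygon with 4 vertices. Extrusion per mm of travel: 0.4 × 0.1 / (π × 0.875²) = 0.016630. Accumulating E over each segment gives final E = 0.6486.

G0 X12.50 Y10.00 Z14.20
G1 X19.00 Y10.00 E0.1081
G1 X19.00 Y23.00 E0.3243
G1 X12.50 Y23.00 E0.4324
G1 X12.50 Y10.00 E0.6486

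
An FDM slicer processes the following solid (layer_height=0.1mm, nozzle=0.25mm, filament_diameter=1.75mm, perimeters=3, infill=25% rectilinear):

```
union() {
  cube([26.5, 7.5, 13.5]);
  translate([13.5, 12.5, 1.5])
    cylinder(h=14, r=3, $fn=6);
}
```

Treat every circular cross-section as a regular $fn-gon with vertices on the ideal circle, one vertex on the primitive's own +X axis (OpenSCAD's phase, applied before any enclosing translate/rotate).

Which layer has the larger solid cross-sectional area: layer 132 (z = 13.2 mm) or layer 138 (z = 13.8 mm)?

layer 132 (z = 13.2 mm)

Layer 132 (z = 13.2): the cube is present — its section is the full 26.5×7.5 rectangle (area 198.75 mm²); the cylinder at (13.5, 12.5): section is a regular 6-gon, circumradius r=3 (area = (6/2)·3.000²·sin(360°/6) = 23.38 mm²); Combining (union): the 2 present regions are separate (no shared area or edge), so areas and boundary lengths simply add and each stays a separate island — area = 222.13 mm². So its area = 222.13 mm². Layer 138 (z = 13.8): the cube is absent (z outside [0, 13.5]); the r=3 cylinder at (13.5, 12.5) gives a regular 6-gon of circumradius 3 (constant along its height) (area = (6/2)·3.000²·sin(360°/6) = 23.38 mm²); Taking the union: only the r=3 cylinder at (13.5, 12.5) is present, so the union is just that shape — area = 23.38 mm². So its area = 23.38 mm². Layer 132 is larger (222.13 vs 23.38 mm²).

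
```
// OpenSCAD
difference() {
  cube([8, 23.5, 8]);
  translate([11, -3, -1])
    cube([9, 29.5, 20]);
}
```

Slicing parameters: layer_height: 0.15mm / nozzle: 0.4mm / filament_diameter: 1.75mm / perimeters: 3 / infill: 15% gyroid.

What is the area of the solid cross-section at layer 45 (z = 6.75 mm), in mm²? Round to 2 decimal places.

188.00 mm²

At z = 6.75 mm: the cube (footprint 8×23.5) is included at this height (area 188.00 mm²); the 9×29.5 cube at (11, -3) contributes its full rectangle (area 265.50 mm²); Subtracting the remaining from the first: starting from the 8×23.5 cube (188.00 mm²), the 9×29.5 cube at (11, -3) misses the remaining region (no effect) — area = 188.00 mm². Overall, the cross-section is a single solid region. Net area = 188.00 mm².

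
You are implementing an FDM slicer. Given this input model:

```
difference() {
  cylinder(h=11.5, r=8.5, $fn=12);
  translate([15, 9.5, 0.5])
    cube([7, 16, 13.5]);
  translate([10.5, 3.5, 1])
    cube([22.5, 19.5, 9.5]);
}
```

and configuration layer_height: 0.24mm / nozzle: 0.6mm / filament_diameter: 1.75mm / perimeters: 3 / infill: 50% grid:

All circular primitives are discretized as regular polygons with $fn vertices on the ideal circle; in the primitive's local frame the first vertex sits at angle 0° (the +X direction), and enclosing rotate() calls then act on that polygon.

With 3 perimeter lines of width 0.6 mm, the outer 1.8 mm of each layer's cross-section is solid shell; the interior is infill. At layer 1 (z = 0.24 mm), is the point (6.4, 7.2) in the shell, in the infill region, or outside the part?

At z = 0.24 mm: the r=8.5 cylinder contributes a regular 12-gon of circumradius 8.5; the cube at (15, 9.5) is absent (z outside [0.5, 14]); the cube at (10.5, 3.5) does not reach this height (z outside [1, 10.5]); Subtracting the remaining from the first: none of the subtracted shapes is present at this height, so the r=8.5 cylinder is unchanged — 1 connected region. Overall, the cross-section is a single solid region. The nearest boundary edge runs (7.36, 4.25)→(4.25, 7.36); distance from the point to it = 1.41 mm. The point is not inside any of the regions above, so it lies outside the cross-section (1.41 mm from the nearest boundary).

outside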